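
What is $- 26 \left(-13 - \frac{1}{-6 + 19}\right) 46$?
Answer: $15640$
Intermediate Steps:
$- 26 \left(-13 - \frac{1}{-6 + 19}\right) 46 = - 26 \left(-13 - \frac{1}{13}\right) 46 = \left(-26\right) \left(- \frac{170}{13}\right) 46 = 340 \cdot 46 = 15640$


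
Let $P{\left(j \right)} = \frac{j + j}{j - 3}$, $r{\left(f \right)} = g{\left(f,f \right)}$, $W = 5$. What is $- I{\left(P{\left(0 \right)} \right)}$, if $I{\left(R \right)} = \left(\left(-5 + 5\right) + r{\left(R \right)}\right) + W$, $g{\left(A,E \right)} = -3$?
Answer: $-2$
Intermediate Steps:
$r{\left(f \right)} = -3$
$P{\left(j \right)} = \frac{2 j}{-3 + j}$
$I{\left(R \right)} = 2$ ($I{\left(R \right)} = \left(\left(-5 + 5\right) - 3\right) + 5 = \left(0 - 3\right) + 5 = -3 + 5 = 2$)
$- I{\left(P{\left(0 \right)} \right)} = \left(-1\right) 2 = -2$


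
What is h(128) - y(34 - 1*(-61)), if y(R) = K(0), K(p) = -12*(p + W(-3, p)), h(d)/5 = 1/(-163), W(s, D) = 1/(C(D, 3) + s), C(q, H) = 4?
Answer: 1951/163 ≈ 11.969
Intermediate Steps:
W(s, D) = 1/(4 + s)
h(d) = -5/163 (h(d) = 5/(-163) = 5*(-1/163) = -5/163)
K(p) = -12 - 12*p (K(p) = -12*(p + 1/(4 - 3)) = -12*(p + 1/1) = -12*(p + 1) = -12*(1 + p) = -12 - 12*p)
y(R) = -12 (y(R) = -12 - 12*0 = -12 + 0 = -12)
h(128) - y(34 - 1*(-61)) = -5/163 - 1*(-12) = -5/163 + 12 = 1951/163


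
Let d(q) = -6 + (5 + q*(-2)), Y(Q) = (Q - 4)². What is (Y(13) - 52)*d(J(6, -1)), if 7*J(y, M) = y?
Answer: -551/7 ≈ -78.714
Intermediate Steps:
Y(Q) = (-4 + Q)²
J(y, M) = y/7
d(q) = -1 - 2*q (d(q) = -6 + (5 - 2*q) = -1 - 2*q)
(Y(13) - 52)*d(J(6, -1)) = ((-4 + 13)² - 52)*(-1 - 2*6/7) = (9² - 52)*(-1 - 2*6/7) = (81 - 52)*(-1 - 12/7) = 29*(-19/7) = -551/7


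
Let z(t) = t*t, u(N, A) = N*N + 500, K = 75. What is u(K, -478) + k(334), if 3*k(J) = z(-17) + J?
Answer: 18998/3 ≈ 6332.7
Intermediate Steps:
u(N, A) = 500 + N² (u(N, A) = N² + 500 = 500 + N²)
z(t) = t²
k(J) = 289/3 + J/3 (k(J) = ((-17)² + J)/3 = (289 + J)/3 = 289/3 + J/3)
u(K, -478) + k(334) = (500 + 75²) + (289/3 + (⅓)*334) = (500 + 5625) + (289/3 + 334/3) = 6125 + 623/3 = 18998/3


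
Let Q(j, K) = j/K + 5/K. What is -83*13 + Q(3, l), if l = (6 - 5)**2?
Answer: -1071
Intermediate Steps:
l = 1 (l = 1**2 = 1)
Q(j, K) = 5/K + j/K
-83*13 + Q(3, l) = -83*13 + (5 + 3)/1 = -1079 + 1*8 = -1079 + 8 = -1071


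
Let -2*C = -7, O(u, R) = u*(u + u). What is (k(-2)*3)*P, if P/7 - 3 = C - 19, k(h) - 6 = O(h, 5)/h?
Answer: -525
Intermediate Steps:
O(u, R) = 2*u² (O(u, R) = u*(2*u) = 2*u²)
C = 7/2 (C = -½*(-7) = 7/2 ≈ 3.5000)
k(h) = 6 + 2*h (k(h) = 6 + (2*h²)/h = 6 + 2*h)
P = -175/2 (P = 21 + 7*(7/2 - 19) = 21 + 7*(-31/2) = 21 - 217/2 = -175/2 ≈ -87.500)
(k(-2)*3)*P = ((6 + 2*(-2))*3)*(-175/2) = ((6 - 4)*3)*(-175/2) = (2*3)*(-175/2) = 6*(-175/2) = -525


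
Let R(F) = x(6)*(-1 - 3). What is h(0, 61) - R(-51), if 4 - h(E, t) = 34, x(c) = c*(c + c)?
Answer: 258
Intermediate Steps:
x(c) = 2*c² (x(c) = c*(2*c) = 2*c²)
h(E, t) = -30 (h(E, t) = 4 - 1*34 = 4 - 34 = -30)
R(F) = -288 (R(F) = (2*6²)*(-1 - 3) = (2*36)*(-4) = 72*(-4) = -288)
h(0, 61) - R(-51) = -30 - 1*(-288) = -30 + 288 = 258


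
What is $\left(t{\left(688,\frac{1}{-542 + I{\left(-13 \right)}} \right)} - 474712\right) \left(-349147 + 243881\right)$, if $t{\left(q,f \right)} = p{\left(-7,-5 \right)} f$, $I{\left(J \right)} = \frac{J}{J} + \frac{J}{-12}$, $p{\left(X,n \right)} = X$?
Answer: $\frac{323762316504424}{6479} \approx 4.9971 \cdot 10^{10}$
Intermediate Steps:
$I{\left(J \right)} = 1 - \frac{J}{12}$ ($I{\left(J \right)} = 1 + J \left(- \frac{1}{12}\right) = 1 - \frac{J}{12}$)
$t{\left(q,f \right)} = - 7 f$
$\left(t{\left(688,\frac{1}{-542 + I{\left(-13 \right)}} \right)} - 474712\right) \left(-349147 + 243881\right) = \left(- \frac{7}{-542 + \left(1 - - \frac{13}{12}\right)} - 474712\right) \left(-349147 + 243881\right) = \left(- \frac{7}{-542 + \left(1 + \frac{13}{12}\right)} - 474712\right) \left(-105266\right) = \left(- \frac{7}{-542 + \frac{25}{12}} - 474712\right) \left(-105266\right) = \left(- \frac{7}{- \frac{6479}{12}} - 474712\right) \left(-105266\right) = \left(\left(-7\right) \left(- \frac{12}{6479}\right) - 474712\right) \left(-105266\right) = \left(\frac{84}{6479} - 474712\right) \left(-105266\right) = \left(- \frac{3075658964}{6479}\right) \left(-105266\right) = \frac{323762316504424}{6479}$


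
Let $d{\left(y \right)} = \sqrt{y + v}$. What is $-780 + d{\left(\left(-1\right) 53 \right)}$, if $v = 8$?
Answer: $-780 + 3 i \sqrt{5} \approx -780.0 + 6.7082 i$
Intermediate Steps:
$d{\left(y \right)} = \sqrt{8 + y}$ ($d{\left(y \right)} = \sqrt{y + 8} = \sqrt{8 + y}$)
$-780 + d{\left(\left(-1\right) 53 \right)} = -780 + \sqrt{8 - 53} = -780 + \sqrt{-45} = -780 + 3 i \sqrt{5}$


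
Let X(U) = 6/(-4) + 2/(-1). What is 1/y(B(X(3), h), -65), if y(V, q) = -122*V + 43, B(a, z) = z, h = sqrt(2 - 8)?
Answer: 43/91153 + 122*I*sqrt(6)/91153 ≈ 0.00047173 + 0.0032784*I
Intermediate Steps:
X(U) = -7/2 (X(U) = 6*(-1/4) + 2*(-1) = -3/2 - 2 = -7/2)
h = I*sqrt(6) (h = sqrt(-6) = I*sqrt(6) ≈ 2.4495*I)
y(V, q) = 43 - 122*V
1/y(B(X(3), h), -65) = 1/(43 - 122*I*sqrt(6))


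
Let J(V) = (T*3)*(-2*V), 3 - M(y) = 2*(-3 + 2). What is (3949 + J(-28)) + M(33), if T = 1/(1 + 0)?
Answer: 4122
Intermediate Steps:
M(y) = 5 (M(y) = 3 - 2*(-3 + 2) = 3 - 2*(-1) = 3 - 1*(-2) = 3 + 2 = 5)
T = 1 (T = 1/1 = 1)
J(V) = -6*V (J(V) = (1*3)*(-2*V) = 3*(-2*V) = -6*V)
(3949 + J(-28)) + M(33) = (3949 - 6*(-28)) + 5 = (3949 + 168) + 5 = 4117 + 5 = 4122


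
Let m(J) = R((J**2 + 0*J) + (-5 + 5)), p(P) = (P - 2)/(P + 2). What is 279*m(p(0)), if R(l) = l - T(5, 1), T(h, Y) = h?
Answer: -1116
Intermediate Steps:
R(l) = -5 + l (R(l) = l - 1*5 = l - 5 = -5 + l)
p(P) = (-2 + P)/(2 + P)
m(J) = -5 + J**2 (m(J) = -5 + ((J**2 + 0*J) + (-5 + 5)) = -5 + ((J**2 + 0) + 0) = -5 + (J**2 + 0) = -5 + J**2)
279*m(p(0)) = 279*(-5 + ((-2 + 0)/(2 + 0))**2) = 279*(-5 + (-2/2)**2) = 279*(-5 + ((1/2)*(-2))**2) = 279*(-5 + (-1)**2) = 279*(-5 + 1) = 279*(-4) = -1116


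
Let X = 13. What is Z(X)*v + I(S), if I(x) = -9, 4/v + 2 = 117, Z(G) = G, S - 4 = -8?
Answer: -983/115 ≈ -8.5478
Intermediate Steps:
S = -4 (S = 4 - 8 = -4)
v = 4/115 (v = 4/(-2 + 117) = 4/115 ≈ 0.034783)
Z(X)*v + I(S) = 13*(4/115) - 9 = 52/115 - 9 = -983/115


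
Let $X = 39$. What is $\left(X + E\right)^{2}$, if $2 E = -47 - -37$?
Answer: $1156$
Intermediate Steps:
$E = -5$ ($E = \frac{-47 - -37}{2} = \frac{-47 + 37}{2} = \frac{1}{2} \left(-10\right) = -5$)
$\left(X + E\right)^{2} = \left(39 - 5\right)^{2} = 34^{2} = 1156$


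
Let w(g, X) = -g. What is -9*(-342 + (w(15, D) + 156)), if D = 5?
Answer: 1809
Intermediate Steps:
-9*(-342 + (w(15, D) + 156)) = -9*(-342 + (-1*15 + 156)) = -9*(-342 + (-15 + 156)) = -9*(-342 + 141) = -9*(-201) = 1809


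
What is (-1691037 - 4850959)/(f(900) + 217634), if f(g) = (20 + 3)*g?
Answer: -3270998/119167 ≈ -27.449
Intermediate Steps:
f(g) = 23*g
(-1691037 - 4850959)/(f(900) + 217634) = (-1691037 - 4850959)/(23*900 + 217634) = -6541996/(20700 + 217634) = -6541996/238334 = -6541996*1/238334 = -3270998/119167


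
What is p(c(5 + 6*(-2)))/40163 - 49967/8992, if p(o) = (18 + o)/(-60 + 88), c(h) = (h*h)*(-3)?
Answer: -14048062339/2528019872 ≈ -5.5569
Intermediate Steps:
c(h) = -3*h² (c(h) = h²*(-3) = -3*h²)
p(o) = 9/14 + o/28 (p(o) = (18 + o)/28 = (18 + o)*(1/28) = 9/14 + o/28)
p(c(5 + 6*(-2)))/40163 - 49967/8992 = (9/14 + (-3*(5 + 6*(-2))²)/28)/40163 - 49967/8992 = (9/14 + (-3*(5 - 12)²)/28)*(1/40163) - 49967*1/8992 = (9/14 + (-3*(-7)²)/28)*(1/40163) - 49967/8992 = (9/14 + (-3*49)/28)*(1/40163) - 49967/8992 = (9/14 + (1/28)*(-147))*(1/40163) - 49967/8992 = (9/14 - 21/4)*(1/40163) - 49967/8992 = -129/28*1/40163 - 49967/8992 = -129/1124564 - 49967/8992 = -14048062339/2528019872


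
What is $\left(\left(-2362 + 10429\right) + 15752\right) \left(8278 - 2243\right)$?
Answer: $143747665$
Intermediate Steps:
$\left(\left(-2362 + 10429\right) + 15752\right) \left(8278 - 2243\right) = \left(8067 + 15752\right) 6035 = 23819 \cdot 6035 = 143747665$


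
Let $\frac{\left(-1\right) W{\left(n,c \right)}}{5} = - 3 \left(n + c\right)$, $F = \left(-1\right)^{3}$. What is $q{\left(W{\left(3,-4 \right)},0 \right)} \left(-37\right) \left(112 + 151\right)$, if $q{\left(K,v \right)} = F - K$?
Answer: $-136234$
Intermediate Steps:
$F = -1$
$W{\left(n,c \right)} = 15 c + 15 n$ ($W{\left(n,c \right)} = - 5 \left(- 3 \left(n + c\right)\right) = - 5 \left(- 3 \left(c + n\right)\right) = - 5 \left(- 3 c - 3 n\right) = 15 c + 15 n$)
$q{\left(K,v \right)} = -1 - K$
$q{\left(W{\left(3,-4 \right)},0 \right)} \left(-37\right) \left(112 + 151\right) = \left(-1 - \left(15 \left(-4\right) + 15 \cdot 3\right)\right) \left(-37\right) \left(112 + 151\right) = \left(-1 - \left(-60 + 45\right)\right) \left(-37\right) 263 = \left(-1 - -15\right) \left(-37\right) 263 = \left(-1 + 15\right) \left(-37\right) 263 = 14 \left(-37\right) 263 = \left(-518\right) 263 = -136234$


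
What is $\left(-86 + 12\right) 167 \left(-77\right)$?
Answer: $951566$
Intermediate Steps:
$\left(-86 + 12\right) 167 \left(-77\right) = \left(-74\right) 167 \left(-77\right) = \left(-12358\right) \left(-77\right) = 951566$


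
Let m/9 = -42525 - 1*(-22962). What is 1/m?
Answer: -1/176067 ≈ -5.6797e-6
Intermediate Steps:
m = -176067 (m = 9*(-42525 - 1*(-22962)) = 9*(-42525 + 22962) = 9*(-19563) = -176067)
1/m = 1/(-176067) = -1/176067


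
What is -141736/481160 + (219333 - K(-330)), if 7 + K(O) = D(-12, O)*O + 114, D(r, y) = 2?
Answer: 13225025753/60145 ≈ 2.1989e+5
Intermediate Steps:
K(O) = 107 + 2*O (K(O) = -7 + (2*O + 114) = -7 + (114 + 2*O) = 107 + 2*O)
-141736/481160 + (219333 - K(-330)) = -141736/481160 + (219333 - (107 + 2*(-330))) = -141736*1/481160 + (219333 - (107 - 660)) = -17717/60145 + (219333 - 1*(-553)) = -17717/60145 + (219333 + 553) = -17717/60145 + 219886 = 13225025753/60145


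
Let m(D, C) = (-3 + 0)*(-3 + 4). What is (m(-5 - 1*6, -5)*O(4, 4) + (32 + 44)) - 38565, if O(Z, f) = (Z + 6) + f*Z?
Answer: -38567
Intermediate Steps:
m(D, C) = -3 (m(D, C) = -3*1 = -3)
O(Z, f) = 6 + Z + Z*f (O(Z, f) = (6 + Z) + Z*f = 6 + Z + Z*f)
(m(-5 - 1*6, -5)*O(4, 4) + (32 + 44)) - 38565 = (-3*(6 + 4 + 4*4) + (32 + 44)) - 38565 = (-3*(6 + 4 + 16) + 76) - 38565 = (-3*26 + 76) - 38565 = (-78 + 76) - 38565 = -2 - 38565 = -38567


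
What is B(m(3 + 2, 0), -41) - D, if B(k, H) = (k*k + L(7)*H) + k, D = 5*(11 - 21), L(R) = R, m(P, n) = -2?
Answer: -235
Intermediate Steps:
D = -50 (D = 5*(-10) = -50)
B(k, H) = k + k² + 7*H (B(k, H) = (k*k + 7*H) + k = (k² + 7*H) + k = k + k² + 7*H)
B(m(3 + 2, 0), -41) - D = (-2 + (-2)² + 7*(-41)) - 1*(-50) = (-2 + 4 - 287) + 50 = -285 + 50 = -235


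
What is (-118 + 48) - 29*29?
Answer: -911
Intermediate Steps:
(-118 + 48) - 29*29 = -70 - 841 = -911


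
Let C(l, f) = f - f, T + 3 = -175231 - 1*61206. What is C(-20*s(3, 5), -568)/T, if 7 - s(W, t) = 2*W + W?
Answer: 0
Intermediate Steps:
s(W, t) = 7 - 3*W (s(W, t) = 7 - (2*W + W) = 7 - 3*W)
T = -236440 (T = -3 + (-175231 - 1*61206) = -3 + (-175231 - 61206) = -3 - 236437 = -236440)
C(l, f) = 0
C(-20*s(3, 5), -568)/T = 0/(-236440) = 0*(-1/236440) = 0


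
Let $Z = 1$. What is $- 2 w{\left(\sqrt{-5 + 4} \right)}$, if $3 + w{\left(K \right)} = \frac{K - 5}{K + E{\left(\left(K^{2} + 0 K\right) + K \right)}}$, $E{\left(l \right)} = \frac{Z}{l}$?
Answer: $-6 - 8 i \approx -6.0 - 8.0 i$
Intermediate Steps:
$E{\left(l \right)} = \frac{1}{l}$ ($E{\left(l \right)} = 1 \frac{1}{l} = \frac{1}{l}$)
$w{\left(K \right)} = -3 + \frac{-5 + K}{K + \frac{1}{K + K^{2}}}$ ($w{\left(K \right)} = -3 + \frac{K - 5}{K + \frac{1}{\left(K^{2} + 0 K\right) + K}} = -3 + \frac{-5 + K}{K + \frac{1}{\left(K^{2} + 0\right) + K}} = -3 + \frac{-5 + K}{K + \frac{1}{K^{2} + K}} = -3 + \frac{-5 + K}{K + \frac{1}{K + K^{2}}}$)
$- 2 w{\left(\sqrt{-5 + 4} \right)} = - 2 \frac{-3 - \sqrt{-5 + 4} \left(1 + \sqrt{-5 + 4}\right) \left(5 + 2 \sqrt{-5 + 4}\right)}{1 + \left(\sqrt{-5 + 4}\right)^{2} \left(1 + \sqrt{-5 + 4}\right)} = - 2 \frac{-3 - \sqrt{-1} \left(1 + \sqrt{-1}\right) \left(5 + 2 \sqrt{-1}\right)}{1 + \left(\sqrt{-1}\right)^{2} \left(1 + \sqrt{-1}\right)} = - 2 \frac{-3 - i \left(1 + i\right) \left(5 + 2 i\right)}{1 + i^{2} \left(1 + i\right)} = - 2 \frac{-3 - i \left(1 + i\right) \left(5 + 2 i\right)}{1 - \left(1 + i\right)} = - 2 \frac{-3 - i \left(1 + i\right) \left(5 + 2 i\right)}{\left(-1\right) i} = - 2 i \left(-3 - i \left(1 + i\right) \left(5 + 2 i\right)\right)$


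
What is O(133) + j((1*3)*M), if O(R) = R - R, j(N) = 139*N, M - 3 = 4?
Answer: 2919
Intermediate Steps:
M = 7 (M = 3 + 4 = 7)
O(R) = 0
O(133) + j((1*3)*M) = 0 + 139*((1*3)*7) = 0 + 139*(3*7) = 0 + 139*21 = 0 + 2919 = 2919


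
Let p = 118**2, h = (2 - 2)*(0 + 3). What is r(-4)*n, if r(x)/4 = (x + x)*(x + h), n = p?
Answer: 1782272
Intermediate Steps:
h = 0 (h = 0*3 = 0)
p = 13924
n = 13924
r(x) = 8*x**2 (r(x) = 4*((x + x)*(x + 0)) = 4*((2*x)*x) = 4*(2*x**2) = 8*x**2)
r(-4)*n = (8*(-4)**2)*13924 = (8*16)*13924 = 128*13924 = 1782272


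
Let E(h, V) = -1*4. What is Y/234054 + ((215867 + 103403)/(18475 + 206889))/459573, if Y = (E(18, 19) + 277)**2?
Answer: 107210186175169/336684109516179 ≈ 0.31843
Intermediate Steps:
E(h, V) = -4
Y = 74529 (Y = (-4 + 277)**2 = 273**2 = 74529)
Y/234054 + ((215867 + 103403)/(18475 + 206889))/459573 = 74529/234054 + ((215867 + 103403)/(18475 + 206889))/459573 = 74529*(1/234054) + (319270/225364)*(1/459573) = 8281/26006 + (319270*(1/225364))*(1/459573) = 8281/26006 + (159635/112682)*(1/459573) = 8281/26006 + 159635/51785604786 = 107210186175169/336684109516179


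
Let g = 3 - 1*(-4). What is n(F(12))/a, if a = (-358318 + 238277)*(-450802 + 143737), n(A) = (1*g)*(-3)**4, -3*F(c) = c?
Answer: 189/12286796555 ≈ 1.5382e-8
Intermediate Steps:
g = 7 (g = 3 + 4 = 7)
F(c) = -c/3
n(A) = 567 (n(A) = (1*7)*(-3)**4 = 7*81 = 567)
a = 36860389665 (a = -120041*(-307065) = 36860389665)
n(F(12))/a = 567/36860389665 = 567*(1/36860389665) = 189/12286796555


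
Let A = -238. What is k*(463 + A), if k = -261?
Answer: -58725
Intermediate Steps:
k*(463 + A) = -261*(463 - 238) = -261*225 = -58725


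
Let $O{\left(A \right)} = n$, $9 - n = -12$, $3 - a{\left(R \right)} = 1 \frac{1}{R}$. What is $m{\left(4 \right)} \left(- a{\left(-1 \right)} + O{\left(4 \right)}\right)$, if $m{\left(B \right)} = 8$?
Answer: $136$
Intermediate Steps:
$a{\left(R \right)} = 3 - \frac{1}{R}$ ($a{\left(R \right)} = 3 - 1 \frac{1}{R} = 3 - \frac{1}{R}$)
$n = 21$ ($n = 9 - -12 = 9 + 12 = 21$)
$O{\left(A \right)} = 21$
$m{\left(4 \right)} \left(- a{\left(-1 \right)} + O{\left(4 \right)}\right) = 8 \left(- (3 - \frac{1}{-1}) + 21\right) = 8 \left(- (3 - -1) + 21\right) = 8 \left(- (3 + 1) + 21\right) = 8 \left(\left(-1\right) 4 + 21\right) = 8 \left(-4 + 21\right) = 8 \cdot 17 = 136$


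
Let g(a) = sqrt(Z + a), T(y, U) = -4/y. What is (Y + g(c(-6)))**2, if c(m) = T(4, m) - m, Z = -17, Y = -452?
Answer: 204292 - 1808*I*sqrt(3) ≈ 2.0429e+5 - 3131.5*I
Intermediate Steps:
c(m) = -1 - m (c(m) = -4/4 - m = -4*1/4 - m = -1 - m)
g(a) = sqrt(-17 + a)
(Y + g(c(-6)))**2 = (-452 + sqrt(-17 + (-1 - 1*(-6))))**2 = (-452 + sqrt(-17 + (-1 + 6)))**2 = (-452 + sqrt(-17 + 5))**2 = (-452 + sqrt(-12))**2 = (-452 + 2*I*sqrt(3))**2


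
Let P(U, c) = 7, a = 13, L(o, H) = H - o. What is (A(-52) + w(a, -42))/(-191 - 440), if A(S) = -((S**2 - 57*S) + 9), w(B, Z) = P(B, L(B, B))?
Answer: 5670/631 ≈ 8.9857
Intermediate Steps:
w(B, Z) = 7
A(S) = -9 - S**2 + 57*S (A(S) = -(9 + S**2 - 57*S) = -9 - S**2 + 57*S)
(A(-52) + w(a, -42))/(-191 - 440) = ((-9 - 1*(-52)**2 + 57*(-52)) + 7)/(-191 - 440) = ((-9 - 1*2704 - 2964) + 7)/(-631) = ((-9 - 2704 - 2964) + 7)*(-1/631) = (-5677 + 7)*(-1/631) = -5670*(-1/631) = 5670/631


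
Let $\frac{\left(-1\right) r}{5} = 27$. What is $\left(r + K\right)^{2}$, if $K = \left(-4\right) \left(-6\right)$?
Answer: $12321$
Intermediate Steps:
$r = -135$ ($r = \left(-5\right) 27 = -135$)
$K = 24$
$\left(r + K\right)^{2} = \left(-135 + 24\right)^{2} = \left(-111\right)^{2} = 12321$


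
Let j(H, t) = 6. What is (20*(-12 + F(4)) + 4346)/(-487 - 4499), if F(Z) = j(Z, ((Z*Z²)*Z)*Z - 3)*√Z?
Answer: -2173/2493 ≈ -0.87164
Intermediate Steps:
F(Z) = 6*√Z
(20*(-12 + F(4)) + 4346)/(-487 - 4499) = (20*(-12 + 6*√4) + 4346)/(-487 - 4499) = (20*(-12 + 6*2) + 4346)/(-4986) = (20*(-12 + 12) + 4346)*(-1/4986) = (20*0 + 4346)*(-1/4986) = (0 + 4346)*(-1/4986) = 4346*(-1/4986) = -2173/2493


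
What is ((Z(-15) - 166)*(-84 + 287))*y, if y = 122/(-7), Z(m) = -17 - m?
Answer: 594384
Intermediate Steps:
y = -122/7 (y = 122*(-⅐) = -122/7 ≈ -17.429)
((Z(-15) - 166)*(-84 + 287))*y = (((-17 - 1*(-15)) - 166)*(-84 + 287))*(-122/7) = (((-17 + 15) - 166)*203)*(-122/7) = ((-2 - 166)*203)*(-122/7) = -168*203*(-122/7) = -34104*(-122/7) = 594384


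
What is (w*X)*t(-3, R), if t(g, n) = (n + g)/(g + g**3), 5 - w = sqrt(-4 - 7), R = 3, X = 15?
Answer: 0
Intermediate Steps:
w = 5 - I*sqrt(11) (w = 5 - sqrt(-4 - 7) = 5 - sqrt(-11) = 5 - I*sqrt(11) ≈ 5.0 - 3.3166*I)
t(g, n) = (g + n)/(g + g**3)
(w*X)*t(-3, R) = ((5 - I*sqrt(11))*15)*((-3 + 3)/(-3 + (-3)**3)) = (75 - 15*I*sqrt(11))*(0/(-3 - 27)) = (75 - 15*I*sqrt(11))*(0/(-30)) = (75 - 15*I*sqrt(11))*(-1/30*0) = (75 - 15*I*sqrt(11))*0 = 0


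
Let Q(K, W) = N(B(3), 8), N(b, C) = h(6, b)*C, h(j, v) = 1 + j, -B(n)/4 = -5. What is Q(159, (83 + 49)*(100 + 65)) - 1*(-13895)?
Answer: 13951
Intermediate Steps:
B(n) = 20 (B(n) = -4*(-5) = 20)
N(b, C) = 7*C (N(b, C) = (1 + 6)*C = 7*C)
Q(K, W) = 56 (Q(K, W) = 7*8 = 56)
Q(159, (83 + 49)*(100 + 65)) - 1*(-13895) = 56 - 1*(-13895) = 56 + 13895 = 13951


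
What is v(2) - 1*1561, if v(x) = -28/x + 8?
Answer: -1567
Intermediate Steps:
v(x) = 8 - 28/x
v(2) - 1*1561 = (8 - 28/2) - 1*1561 = (8 - 28*½) - 1561 = (8 - 14) - 1561 = -6 - 1561 = -1567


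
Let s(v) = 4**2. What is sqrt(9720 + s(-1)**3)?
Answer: 2*sqrt(3454) ≈ 117.54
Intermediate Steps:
s(v) = 16
sqrt(9720 + s(-1)**3) = sqrt(9720 + 16**3) = sqrt(9720 + 4096) = sqrt(13816) = 2*sqrt(3454)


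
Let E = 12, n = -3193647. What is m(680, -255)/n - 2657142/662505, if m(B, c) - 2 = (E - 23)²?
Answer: -942895007221/235089678415 ≈ -4.0108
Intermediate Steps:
m(B, c) = 123 (m(B, c) = 2 + (12 - 23)² = 2 + (-11)² = 2 + 121 = 123)
m(680, -255)/n - 2657142/662505 = 123/(-3193647) - 2657142/662505 = 123*(-1/3193647) - 2657142*1/662505 = -41/1064549 - 885714/220835 = -942895007221/235089678415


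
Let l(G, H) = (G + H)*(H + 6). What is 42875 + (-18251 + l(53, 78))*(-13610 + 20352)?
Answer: -48816399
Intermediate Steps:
l(G, H) = (6 + H)*(G + H) (l(G, H) = (G + H)*(6 + H) = (6 + H)*(G + H))
42875 + (-18251 + l(53, 78))*(-13610 + 20352) = 42875 + (-18251 + (78**2 + 6*53 + 6*78 + 53*78))*(-13610 + 20352) = 42875 + (-18251 + (6084 + 318 + 468 + 4134))*6742 = 42875 + (-18251 + 11004)*6742 = 42875 - 7247*6742 = 42875 - 48859274 = -48816399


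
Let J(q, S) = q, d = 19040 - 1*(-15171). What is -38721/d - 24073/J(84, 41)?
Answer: -118116281/410532 ≈ -287.72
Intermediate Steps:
d = 34211 (d = 19040 + 15171 = 34211)
-38721/d - 24073/J(84, 41) = -38721/34211 - 24073/84 = -38721*1/34211 - 24073*1/84 = -38721/34211 - 3439/12 = -118116281/410532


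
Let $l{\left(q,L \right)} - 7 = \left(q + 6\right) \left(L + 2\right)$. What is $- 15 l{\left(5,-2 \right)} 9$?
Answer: $-945$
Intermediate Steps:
$l{\left(q,L \right)} = 7 + \left(2 + L\right) \left(6 + q\right)$ ($l{\left(q,L \right)} = 7 + \left(q + 6\right) \left(L + 2\right) = 7 + \left(6 + q\right) \left(2 + L\right) = 7 + \left(2 + L\right) \left(6 + q\right)$)
$- 15 l{\left(5,-2 \right)} 9 = - 15 \left(19 + 2 \cdot 5 + 6 \left(-2\right) - 10\right) 9 = - 15 \left(19 + 10 - 12 - 10\right) 9 = \left(-15\right) 7 \cdot 9 = \left(-105\right) 9 = -945$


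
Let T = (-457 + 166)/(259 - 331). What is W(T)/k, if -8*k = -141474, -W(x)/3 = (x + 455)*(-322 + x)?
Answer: 84070727/3395376 ≈ 24.760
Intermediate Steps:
T = 97/24 (T = -291/(-72) = -291*(-1/72) = 97/24 ≈ 4.0417)
W(x) = -3*(-322 + x)*(455 + x) (W(x) = -3*(x + 455)*(-322 + x) = -3*(455 + x)*(-322 + x) = -3*(-322 + x)*(455 + x))
k = 70737/4 (k = -⅛*(-141474) = 70737/4 ≈ 17684.)
W(T)/k = (439530 - 399*97/24 - 3*(97/24)²)/(70737/4) = (439530 - 12901/8 - 3*9409/576)*(4/70737) = (439530 - 12901/8 - 9409/192)*(4/70737) = (84070727/192)*(4/70737) = 84070727/3395376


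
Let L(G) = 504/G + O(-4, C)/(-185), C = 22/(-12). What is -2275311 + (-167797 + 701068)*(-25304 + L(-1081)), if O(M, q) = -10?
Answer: -539814890811621/39997 ≈ -1.3496e+10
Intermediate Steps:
C = -11/6 (C = 22*(-1/12) = -11/6 ≈ -1.8333)
L(G) = 2/37 + 504/G (L(G) = 504/G - 10/(-185) = 504/G - 10*(-1/185) = 504/G + 2/37 = 2/37 + 504/G)
-2275311 + (-167797 + 701068)*(-25304 + L(-1081)) = -2275311 + (-167797 + 701068)*(-25304 + (2/37 + 504/(-1081))) = -2275311 + 533271*(-25304 + (2/37 + 504*(-1/1081))) = -2275311 + 533271*(-25304 + (2/37 - 504/1081)) = -2275311 + 533271*(-25304 - 16486/39997) = -2275311 + 533271*(-1012100574/39997) = -2275311 - 539723885197554/39997 = -539814890811621/39997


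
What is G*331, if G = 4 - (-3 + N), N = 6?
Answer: 331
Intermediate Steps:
G = 1 (G = 4 - (-3 + 6) = 4 - 1*3 = 4 - 3 = 1)
G*331 = 1*331 = 331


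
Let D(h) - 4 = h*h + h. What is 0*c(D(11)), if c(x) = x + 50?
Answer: 0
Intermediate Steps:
D(h) = 4 + h + h**2 (D(h) = 4 + (h*h + h) = 4 + (h**2 + h) = 4 + (h + h**2) = 4 + h + h**2)
c(x) = 50 + x
0*c(D(11)) = 0*(50 + (4 + 11 + 11**2)) = 0*(50 + (4 + 11 + 121)) = 0*(50 + 136) = 0*186 = 0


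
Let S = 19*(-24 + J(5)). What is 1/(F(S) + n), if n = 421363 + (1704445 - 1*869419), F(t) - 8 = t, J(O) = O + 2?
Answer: 1/1256074 ≈ 7.9613e-7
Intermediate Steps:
J(O) = 2 + O
S = -323 (S = 19*(-24 + (2 + 5)) = 19*(-24 + 7) = 19*(-17) = -323)
F(t) = 8 + t
n = 1256389 (n = 421363 + (1704445 - 869419) = 421363 + 835026 = 1256389)
1/(F(S) + n) = 1/((8 - 323) + 1256389) = 1/(-315 + 1256389) = 1/1256074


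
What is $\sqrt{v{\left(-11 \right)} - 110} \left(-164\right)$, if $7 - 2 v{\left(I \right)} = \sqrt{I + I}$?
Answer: $- 82 \sqrt{-426 - 2 i \sqrt{22}} \approx -18.633 + 1692.6 i$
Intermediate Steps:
$v{\left(I \right)} = \frac{7}{2} - \frac{\sqrt{2} \sqrt{I}}{2}$ ($v{\left(I \right)} = \frac{7}{2} - \frac{\sqrt{I + I}}{2} = \frac{7}{2} - \frac{\sqrt{2 I}}{2} = \frac{7}{2} - \frac{\sqrt{2} \sqrt{I}}{2}$)
$\sqrt{v{\left(-11 \right)} - 110} \left(-164\right) = \sqrt{\left(\frac{7}{2} - \frac{\sqrt{2} \sqrt{-11}}{2}\right) - 110} \left(-164\right) = \sqrt{\left(\frac{7}{2} - \frac{\sqrt{2} i \sqrt{11}}{2}\right) - 110} \left(-164\right) = \sqrt{\left(\frac{7}{2} - \frac{i \sqrt{22}}{2}\right) - 110} \left(-164\right) = \sqrt{- \frac{213}{2} - \frac{i \sqrt{22}}{2}} \left(-164\right) = - 164 \sqrt{- \frac{213}{2} - \frac{i \sqrt{22}}{2}}$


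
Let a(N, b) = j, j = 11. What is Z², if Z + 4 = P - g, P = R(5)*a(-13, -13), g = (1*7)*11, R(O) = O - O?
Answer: 6561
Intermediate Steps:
R(O) = 0
a(N, b) = 11
g = 77 (g = 7*11 = 77)
P = 0 (P = 0*11 = 0)
Z = -81 (Z = -4 + (0 - 1*77) = -4 + (0 - 77) = -4 - 77 = -81)
Z² = (-81)² = 6561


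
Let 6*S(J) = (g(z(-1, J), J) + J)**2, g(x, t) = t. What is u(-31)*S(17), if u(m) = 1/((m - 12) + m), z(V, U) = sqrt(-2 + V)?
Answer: -289/111 ≈ -2.6036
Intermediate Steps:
u(m) = 1/(-12 + 2*m) (u(m) = 1/((-12 + m) + m) = 1/(-12 + 2*m))
S(J) = 2*J**2/3 (S(J) = (J + J)**2/6 = (2*J)**2/6 = (4*J**2)/6 = 2*J**2/3)
u(-31)*S(17) = (1/(2*(-6 - 31)))*((2/3)*17**2) = ((1/2)/(-37))*((2/3)*289) = ((1/2)*(-1/37))*(578/3) = -1/74*578/3 = -289/111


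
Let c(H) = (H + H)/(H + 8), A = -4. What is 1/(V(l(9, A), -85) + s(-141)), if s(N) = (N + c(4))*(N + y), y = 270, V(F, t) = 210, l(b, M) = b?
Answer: -1/17893 ≈ -5.5888e-5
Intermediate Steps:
c(H) = 2*H/(8 + H) (c(H) = (2*H)/(8 + H) = 2*H/(8 + H))
s(N) = (270 + N)*(⅔ + N) (s(N) = (N + 2*4/(8 + 4))*(N + 270) = (N + 2*4/12)*(270 + N) = (N + 2*4*(1/12))*(270 + N) = (N + ⅔)*(270 + N) = (⅔ + N)*(270 + N) = (270 + N)*(⅔ + N))
1/(V(l(9, A), -85) + s(-141)) = 1/(210 + (180 + (-141)² + (812/3)*(-141))) = 1/(210 + (180 + 19881 - 38164)) = 1/(210 - 18103) = 1/(-17893) = -1/17893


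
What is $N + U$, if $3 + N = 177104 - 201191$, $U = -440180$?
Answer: $-464270$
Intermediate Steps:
$N = -24090$ ($N = -3 + \left(177104 - 201191\right) = -3 - 24087 = -24090$)
$N + U = -24090 - 440180 = -464270$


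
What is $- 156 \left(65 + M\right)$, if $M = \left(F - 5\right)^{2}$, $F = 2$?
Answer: $-11544$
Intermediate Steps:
$M = 9$ ($M = \left(2 - 5\right)^{2} = \left(-3\right)^{2} = 9$)
$- 156 \left(65 + M\right) = - 156 \left(65 + 9\right) = \left(-156\right) 74 = -11544$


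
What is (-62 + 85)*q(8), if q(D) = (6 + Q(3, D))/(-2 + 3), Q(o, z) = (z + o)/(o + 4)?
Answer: 1219/7 ≈ 174.14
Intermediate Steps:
Q(o, z) = (o + z)/(4 + o)
q(D) = 45/7 + D/7 (q(D) = (6 + (3 + D)/(4 + 3))/(-2 + 3) = (6 + (3 + D)/7)/1 = (6 + (3 + D)/7)*1 = (6 + (3/7 + D/7))*1 = (45/7 + D/7)*1 = 45/7 + D/7)
(-62 + 85)*q(8) = (-62 + 85)*(45/7 + (1/7)*8) = 23*(45/7 + 8/7) = 23*(53/7) = 1219/7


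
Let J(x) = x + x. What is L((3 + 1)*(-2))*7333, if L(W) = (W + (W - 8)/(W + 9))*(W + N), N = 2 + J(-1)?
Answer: 1407936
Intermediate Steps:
J(x) = 2*x
N = 0 (N = 2 + 2*(-1) = 2 - 2 = 0)
L(W) = W*(W + (-8 + W)/(9 + W)) (L(W) = (W + (W - 8)/(W + 9))*(W + 0) = (W + (-8 + W)/(9 + W))*W = W*(W + (-8 + W)/(9 + W)))
L((3 + 1)*(-2))*7333 = (((3 + 1)*(-2))*(-8 + ((3 + 1)*(-2))² + 10*((3 + 1)*(-2)))/(9 + (3 + 1)*(-2)))*7333 = ((4*(-2))*(-8 + (4*(-2))² + 10*(4*(-2)))/(9 + 4*(-2)))*7333 = -8*(-8 + (-8)² + 10*(-8))/(9 - 8)*7333 = -8*(-8 + 64 - 80)/1*7333 = -8*1*(-24)*7333 = 192*7333 = 1407936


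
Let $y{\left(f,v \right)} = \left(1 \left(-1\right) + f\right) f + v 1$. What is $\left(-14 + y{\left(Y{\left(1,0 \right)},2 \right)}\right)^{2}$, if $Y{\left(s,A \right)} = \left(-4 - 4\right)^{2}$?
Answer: $16160400$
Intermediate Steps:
$Y{\left(s,A \right)} = 64$ ($Y{\left(s,A \right)} = \left(-8\right)^{2} = 64$)
$y{\left(f,v \right)} = v + f \left(-1 + f\right)$ ($y{\left(f,v \right)} = \left(-1 + f\right) f + v = f \left(-1 + f\right) + v = v + f \left(-1 + f\right)$)
$\left(-14 + y{\left(Y{\left(1,0 \right)},2 \right)}\right)^{2} = \left(-14 + \left(2 + 64^{2} - 64\right)\right)^{2} = \left(-14 + \left(2 + 4096 - 64\right)\right)^{2} = \left(-14 + 4034\right)^{2} = 4020^{2} = 16160400$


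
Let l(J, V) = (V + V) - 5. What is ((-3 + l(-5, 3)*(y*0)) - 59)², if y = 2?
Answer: 3844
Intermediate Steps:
l(J, V) = -5 + 2*V (l(J, V) = 2*V - 5 = -5 + 2*V)
((-3 + l(-5, 3)*(y*0)) - 59)² = ((-3 + (-5 + 2*3)*(2*0)) - 59)² = ((-3 + (-5 + 6)*0) - 59)² = ((-3 + 1*0) - 59)² = ((-3 + 0) - 59)² = (-3 - 59)² = (-62)² = 3844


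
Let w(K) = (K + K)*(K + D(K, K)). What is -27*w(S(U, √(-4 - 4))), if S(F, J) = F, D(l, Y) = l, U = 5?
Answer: -2700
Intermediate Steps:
w(K) = 4*K² (w(K) = (K + K)*(K + K) = (2*K)*(2*K) = 4*K²)
-27*w(S(U, √(-4 - 4))) = -108*5² = -108*25 = -27*100 = -2700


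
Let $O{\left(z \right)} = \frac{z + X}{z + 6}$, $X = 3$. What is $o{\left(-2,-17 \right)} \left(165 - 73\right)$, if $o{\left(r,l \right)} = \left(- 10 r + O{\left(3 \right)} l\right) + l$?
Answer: $- \frac{2300}{3} \approx -766.67$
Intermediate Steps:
$O{\left(z \right)} = \frac{3 + z}{6 + z}$ ($O{\left(z \right)} = \frac{z + 3}{z + 6} = \frac{3 + z}{6 + z}$)
$o{\left(r,l \right)} = - 10 r + \frac{5 l}{3}$ ($o{\left(r,l \right)} = \left(- 10 r + \frac{3 + 3}{6 + 3} l\right) + l = \left(- 10 r + \frac{1}{9} \cdot 6 l\right) + l = \left(- 10 r + \frac{2 l}{3}\right) + l = - 10 r + \frac{5 l}{3}$)
$o{\left(-2,-17 \right)} \left(165 - 73\right) = \left(\left(-10\right) \left(-2\right) + \frac{5}{3} \left(-17\right)\right) \left(165 - 73\right) = \left(20 - \frac{85}{3}\right) 92 = \left(- \frac{25}{3}\right) 92 = - \frac{2300}{3}$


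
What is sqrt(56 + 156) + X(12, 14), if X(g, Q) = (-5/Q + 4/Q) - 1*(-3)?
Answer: 41/14 + 2*sqrt(53) ≈ 17.489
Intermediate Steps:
X(g, Q) = 3 - 1/Q (X(g, Q) = -1/Q + 3 = 3 - 1/Q)
sqrt(56 + 156) + X(12, 14) = sqrt(56 + 156) + (3 - 1/14) = sqrt(212) + (3 - 1*1/14) = 2*sqrt(53) + (3 - 1/14) = 2*sqrt(53) + 41/14 = 41/14 + 2*sqrt(53)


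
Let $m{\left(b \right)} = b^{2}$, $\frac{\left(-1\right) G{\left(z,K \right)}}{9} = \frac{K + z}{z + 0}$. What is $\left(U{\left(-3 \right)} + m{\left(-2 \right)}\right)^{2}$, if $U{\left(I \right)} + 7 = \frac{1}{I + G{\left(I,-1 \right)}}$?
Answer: $\frac{2116}{225} \approx 9.4044$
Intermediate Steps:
$G{\left(z,K \right)} = - \frac{9 \left(K + z\right)}{z}$ ($G{\left(z,K \right)} = - 9 \frac{K + z}{z + 0} = - 9 \frac{K + z}{z} = - \frac{9 \left(K + z\right)}{z}$)
$U{\left(I \right)} = -7 + \frac{1}{-9 + I + \frac{9}{I}}$ ($U{\left(I \right)} = -7 + \frac{1}{I - \left(9 - \frac{9}{I}\right)} = -7 + \frac{1}{-9 + I + \frac{9}{I}}$)
$\left(U{\left(-3 \right)} + m{\left(-2 \right)}\right)^{2} = \left(\frac{-63 - - 3 \left(-64 + 7 \left(-3\right)\right)}{9 - 3 \left(-9 - 3\right)} + \left(-2\right)^{2}\right)^{2} = \left(\frac{-63 - - 3 \left(-64 - 21\right)}{9 - -36} + 4\right)^{2} = \left(\frac{-63 - \left(-3\right) \left(-85\right)}{9 + 36} + 4\right)^{2} = \left(\frac{-63 - 255}{45} + 4\right)^{2} = \left(\frac{1}{45} \left(-318\right) + 4\right)^{2} = \left(- \frac{106}{15} + 4\right)^{2} = \left(- \frac{46}{15}\right)^{2} = \frac{2116}{225}$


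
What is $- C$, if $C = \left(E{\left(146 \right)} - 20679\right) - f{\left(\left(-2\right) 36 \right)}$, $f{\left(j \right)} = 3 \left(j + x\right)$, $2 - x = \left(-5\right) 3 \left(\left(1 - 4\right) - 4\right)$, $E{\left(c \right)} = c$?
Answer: $20008$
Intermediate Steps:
$x = -103$ ($x = 2 - \left(-5\right) 3 \left(\left(1 - 4\right) - 4\right) = 2 - - 15 \left(-3 - 4\right) = 2 - \left(-15\right) \left(-7\right) = 2 - 105 = -103$)
$f{\left(j \right)} = -309 + 3 j$ ($f{\left(j \right)} = 3 \left(j - 103\right) = 3 \left(-103 + j\right) = -309 + 3 j$)
$C = -20008$ ($C = \left(146 - 20679\right) - \left(-309 + 3 \left(\left(-2\right) 36\right)\right) = \left(146 - 20679\right) - \left(-309 + 3 \left(-72\right)\right) = -20533 - \left(-309 - 216\right) = -20533 - -525 = -20533 + 525 = -20008$)
$- C = \left(-1\right) \left(-20008\right) = 20008$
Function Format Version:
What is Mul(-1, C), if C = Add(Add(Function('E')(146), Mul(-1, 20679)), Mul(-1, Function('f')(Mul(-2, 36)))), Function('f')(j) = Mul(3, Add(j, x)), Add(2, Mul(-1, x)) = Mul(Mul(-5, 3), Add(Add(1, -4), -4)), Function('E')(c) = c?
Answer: 20008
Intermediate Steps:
x = -103 (x = Add(2, Mul(-1, Mul(Mul(-5, 3), Add(Add(1, -4), -4)))) = Add(2, Mul(-1, Mul(-15, Add(-3, -4)))) = Add(2, Mul(-1, Mul(-15, -7))) = Add(2, Mul(-1, 105)) = Add(2, -105) = -103)
Function('f')(j) = Add(-309, Mul(3, j)) (Function('f')(j) = Mul(3, Add(j, -103)) = Mul(3, Add(-103, j)) = Add(-309, Mul(3, j)))
C = -20008 (C = Add(Add(146, Mul(-1, 20679)), Mul(-1, Add(-309, Mul(3, Mul(-2, 36))))) = Add(Add(146, -20679), Mul(-1, Add(-309, Mul(3, -72)))) = Add(-20533, Mul(-1, Add(-309, -216))) = Add(-20533, Mul(-1, -525)) = Add(-20533, 525) = -20008)
Mul(-1, C) = Mul(-1, -20008) = 20008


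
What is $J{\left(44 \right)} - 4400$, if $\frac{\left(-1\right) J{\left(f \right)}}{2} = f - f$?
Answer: $-4400$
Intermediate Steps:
$J{\left(f \right)} = 0$ ($J{\left(f \right)} = - 2 \left(f - f\right) = \left(-2\right) 0 = 0$)
$J{\left(44 \right)} - 4400 = 0 - 4400 = -4400$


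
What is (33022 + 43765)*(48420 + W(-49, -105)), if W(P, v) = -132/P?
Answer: 182193436344/49 ≈ 3.7182e+9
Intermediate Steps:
(33022 + 43765)*(48420 + W(-49, -105)) = (33022 + 43765)*(48420 - 132/(-49)) = 76787*(48420 - 132*(-1/49)) = 76787*(48420 + 132/49) = 76787*(2372712/49) = 182193436344/49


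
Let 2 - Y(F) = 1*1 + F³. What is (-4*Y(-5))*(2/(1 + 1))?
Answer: -504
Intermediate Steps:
Y(F) = 1 - F³ (Y(F) = 2 - (1*1 + F³) = 2 - (1 + F³) = 2 + (-1 - F³) = 1 - F³)
(-4*Y(-5))*(2/(1 + 1)) = (-4*(1 - 1*(-5)³))*(2/(1 + 1)) = (-4*(1 - 1*(-125)))*(2/2) = (-4*(1 + 125))*(2*(½)) = -4*126*1 = -504*1 = -504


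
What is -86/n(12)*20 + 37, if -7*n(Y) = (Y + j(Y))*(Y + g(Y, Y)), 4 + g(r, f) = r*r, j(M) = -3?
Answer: 7832/171 ≈ 45.801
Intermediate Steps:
g(r, f) = -4 + r**2 (g(r, f) = -4 + r*r = -4 + r**2)
n(Y) = -(-3 + Y)*(-4 + Y + Y**2)/7 (n(Y) = -(Y - 3)*(Y + (-4 + Y**2))/7 = -(-3 + Y)*(-4 + Y + Y**2)/7)
-86/n(12)*20 + 37 = -86/(-12/7 + 12 - 1/7*12**3 + (2/7)*12**2)*20 + 37 = -86/(-12/7 + 12 - 1/7*1728 + (2/7)*144)*20 + 37 = -86/(-12/7 + 12 - 1728/7 + 288/7)*20 + 37 = -86/(-1368/7)*20 + 37 = -86*(-7/1368)*20 + 37 = (301/684)*20 + 37 = 1505/171 + 37 = 7832/171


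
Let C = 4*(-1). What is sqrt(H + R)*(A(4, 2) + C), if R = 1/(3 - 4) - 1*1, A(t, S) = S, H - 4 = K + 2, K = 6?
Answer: -2*sqrt(10) ≈ -6.3246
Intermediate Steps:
H = 12 (H = 4 + (6 + 2) = 4 + 8 = 12)
R = -2 (R = 1/(-1) - 1 = -1 - 1 = -2)
C = -4
sqrt(H + R)*(A(4, 2) + C) = sqrt(12 - 2)*(2 - 4) = sqrt(10)*(-2) = -2*sqrt(10)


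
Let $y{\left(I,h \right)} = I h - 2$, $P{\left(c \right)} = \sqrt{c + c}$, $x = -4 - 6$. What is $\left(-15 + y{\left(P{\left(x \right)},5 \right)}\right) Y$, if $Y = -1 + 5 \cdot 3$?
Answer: $-238 + 140 i \sqrt{5} \approx -238.0 + 313.05 i$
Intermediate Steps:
$x = -10$ ($x = -4 - 6 = -10$)
$P{\left(c \right)} = \sqrt{2} \sqrt{c}$ ($P{\left(c \right)} = \sqrt{2 c} = \sqrt{2} \sqrt{c}$)
$y{\left(I,h \right)} = -2 + I h$
$Y = 14$ ($Y = -1 + 15 = 14$)
$\left(-15 + y{\left(P{\left(x \right)},5 \right)}\right) Y = \left(-15 - \left(2 - \sqrt{2} \sqrt{-10} \cdot 5\right)\right) 14 = \left(-15 - \left(2 - \sqrt{2} i \sqrt{10} \cdot 5\right)\right) 14 = \left(-15 - \left(2 - 2 i \sqrt{5} \cdot 5\right)\right) 14 = \left(-15 - \left(2 - 10 i \sqrt{5}\right)\right) 14 = \left(-17 + 10 i \sqrt{5}\right) 14 = -238 + 140 i \sqrt{5}$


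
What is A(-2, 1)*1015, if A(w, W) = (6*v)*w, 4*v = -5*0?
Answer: 0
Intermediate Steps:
v = 0 (v = (-5*0)/4 = (¼)*0 = 0)
A(w, W) = 0 (A(w, W) = (6*0)*w = 0*w = 0)
A(-2, 1)*1015 = 0*1015 = 0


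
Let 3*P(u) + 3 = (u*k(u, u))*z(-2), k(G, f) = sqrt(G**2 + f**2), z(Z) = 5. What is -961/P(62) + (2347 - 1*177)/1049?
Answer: 1603223363669/775018813759 - 55411260*sqrt(2)/738816791 ≈ 1.9626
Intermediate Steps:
P(u) = -1 + 5*u*sqrt(2)*sqrt(u**2)/3 (P(u) = -1 + ((u*sqrt(u**2 + u**2))*5)/3 = -1 + ((u*sqrt(2*u**2))*5)/3 = -1 + ((u*(sqrt(2)*sqrt(u**2)))*5)/3 = -1 + ((u*sqrt(2)*sqrt(u**2))*5)/3 = -1 + (5*u*sqrt(2)*sqrt(u**2))/3 = -1 + 5*u*sqrt(2)*sqrt(u**2)/3)
-961/P(62) + (2347 - 1*177)/1049 = -961/(-1 + (5/3)*62*sqrt(2)*sqrt(62**2)) + (2347 - 1*177)/1049 = -961/(-1 + (5/3)*62*sqrt(2)*sqrt(3844)) + (2347 - 177)*(1/1049) = -961/(-1 + (5/3)*62*sqrt(2)*62) + 2170*(1/1049) = -961/(-1 + 19220*sqrt(2)/3) + 2170/1049 = 2170/1049 - 961/(-1 + 19220*sqrt(2)/3)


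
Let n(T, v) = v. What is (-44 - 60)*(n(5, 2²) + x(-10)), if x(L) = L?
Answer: 624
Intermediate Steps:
(-44 - 60)*(n(5, 2²) + x(-10)) = (-44 - 60)*(2² - 10) = -104*(4 - 10) = -104*(-6) = 624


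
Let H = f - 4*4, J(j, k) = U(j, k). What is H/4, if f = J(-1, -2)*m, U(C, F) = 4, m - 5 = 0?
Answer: 1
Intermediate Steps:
m = 5 (m = 5 + 0 = 5)
J(j, k) = 4
f = 20 (f = 4*5 = 20)
H = 4 (H = 20 - 4*4 = 20 - 16 = 4)
H/4 = 4/4 = 4*(¼) = 1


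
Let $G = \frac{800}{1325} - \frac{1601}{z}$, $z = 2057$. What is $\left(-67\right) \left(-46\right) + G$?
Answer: $\frac{335983693}{109021} \approx 3081.8$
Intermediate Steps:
$G = - \frac{19029}{109021}$ ($G = \frac{800}{1325} - \frac{1601}{2057} = 800 \cdot \frac{1}{1325} - \frac{1601}{2057} = \frac{32}{53} - \frac{1601}{2057} = - \frac{19029}{109021} \approx -0.17454$)
$\left(-67\right) \left(-46\right) + G = \left(-67\right) \left(-46\right) - \frac{19029}{109021} = 3082 - \frac{19029}{109021} = \frac{335983693}{109021}$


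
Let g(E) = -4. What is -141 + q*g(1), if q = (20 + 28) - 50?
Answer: -133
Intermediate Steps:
q = -2 (q = 48 - 50 = -2)
-141 + q*g(1) = -141 - 2*(-4) = -141 + 8 = -133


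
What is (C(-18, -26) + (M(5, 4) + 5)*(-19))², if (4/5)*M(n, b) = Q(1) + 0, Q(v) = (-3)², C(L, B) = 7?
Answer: 1456849/16 ≈ 91053.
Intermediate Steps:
Q(v) = 9
M(n, b) = 45/4 (M(n, b) = 5*(9 + 0)/4 = (5/4)*9 = 45/4)
(C(-18, -26) + (M(5, 4) + 5)*(-19))² = (7 + (45/4 + 5)*(-19))² = (7 + (65/4)*(-19))² = (7 - 1235/4)² = (-1207/4)² = 1456849/16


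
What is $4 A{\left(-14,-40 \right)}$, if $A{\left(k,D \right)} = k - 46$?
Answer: $-240$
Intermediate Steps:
$A{\left(k,D \right)} = -46 + k$
$4 A{\left(-14,-40 \right)} = 4 \left(-46 - 14\right) = 4 \left(-60\right) = -240$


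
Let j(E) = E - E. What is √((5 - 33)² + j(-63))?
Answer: 28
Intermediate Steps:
j(E) = 0
√((5 - 33)² + j(-63)) = √((5 - 33)² + 0) = √((-28)² + 0) = √(784 + 0) = √784 = 28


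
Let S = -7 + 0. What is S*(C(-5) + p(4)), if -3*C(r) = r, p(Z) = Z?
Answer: -119/3 ≈ -39.667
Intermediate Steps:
S = -7
C(r) = -r/3
S*(C(-5) + p(4)) = -7*(-⅓*(-5) + 4) = -7*(5/3 + 4) = -7*17/3 = -119/3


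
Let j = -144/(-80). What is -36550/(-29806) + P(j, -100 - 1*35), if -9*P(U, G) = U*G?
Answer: 420656/14903 ≈ 28.226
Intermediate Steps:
j = 9/5 (j = -144*(-1/80) = 9/5 ≈ 1.8000)
P(U, G) = -G*U/9 (P(U, G) = -U*G/9 = -G*U/9)
-36550/(-29806) + P(j, -100 - 1*35) = -36550/(-29806) - ⅑*(-100 - 1*35)*9/5 = -36550*(-1/29806) - ⅑*(-100 - 35)*9/5 = 18275/14903 - ⅑*(-135)*9/5 = 18275/14903 + 27 = 420656/14903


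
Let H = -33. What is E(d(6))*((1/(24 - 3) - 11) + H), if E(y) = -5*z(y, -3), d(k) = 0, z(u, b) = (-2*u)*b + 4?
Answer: 18460/21 ≈ 879.05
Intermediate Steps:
z(u, b) = 4 - 2*b*u (z(u, b) = -2*b*u + 4 = 4 - 2*b*u)
E(y) = -20 - 30*y (E(y) = -5*(4 - 2*(-3)*y) = -5*(4 + 6*y) = -20 - 30*y)
E(d(6))*((1/(24 - 3) - 11) + H) = (-20 - 30*0)*((1/(24 - 3) - 11) - 33) = (-20 + 0)*((1/21 - 11) - 33) = -20*((1/21 - 11) - 33) = -20*(-230/21 - 33) = -20*(-923/21) = 18460/21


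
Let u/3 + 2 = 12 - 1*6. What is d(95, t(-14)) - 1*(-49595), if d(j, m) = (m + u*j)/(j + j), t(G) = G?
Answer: 4712088/95 ≈ 49601.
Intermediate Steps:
u = 12 (u = -6 + 3*(12 - 1*6) = -6 + 3*(12 - 6) = -6 + 3*6 = -6 + 18 = 12)
d(j, m) = (m + 12*j)/(2*j) (d(j, m) = (m + 12*j)/(j + j) = (m + 12*j)/((2*j)) = (m + 12*j)*(1/(2*j)) = (m + 12*j)/(2*j))
d(95, t(-14)) - 1*(-49595) = (6 + (1/2)*(-14)/95) - 1*(-49595) = (6 + (1/2)*(-14)*(1/95)) + 49595 = (6 - 7/95) + 49595 = 563/95 + 49595 = 4712088/95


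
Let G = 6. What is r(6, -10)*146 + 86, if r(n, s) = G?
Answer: 962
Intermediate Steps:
r(n, s) = 6
r(6, -10)*146 + 86 = 6*146 + 86 = 876 + 86 = 962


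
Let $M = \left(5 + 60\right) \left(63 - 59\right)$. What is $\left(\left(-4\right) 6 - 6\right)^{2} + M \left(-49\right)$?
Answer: $-11840$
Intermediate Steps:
$M = 260$ ($M = 65 \cdot 4 = 260$)
$\left(\left(-4\right) 6 - 6\right)^{2} + M \left(-49\right) = \left(\left(-4\right) 6 - 6\right)^{2} + 260 \left(-49\right) = \left(-24 - 6\right)^{2} - 12740 = \left(-30\right)^{2} - 12740 = 900 - 12740 = -11840$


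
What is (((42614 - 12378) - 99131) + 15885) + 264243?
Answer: 211233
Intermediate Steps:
(((42614 - 12378) - 99131) + 15885) + 264243 = ((30236 - 99131) + 15885) + 264243 = (-68895 + 15885) + 264243 = -53010 + 264243 = 211233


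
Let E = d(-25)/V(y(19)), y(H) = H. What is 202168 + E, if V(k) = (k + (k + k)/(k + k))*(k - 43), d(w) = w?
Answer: 19408133/96 ≈ 2.0217e+5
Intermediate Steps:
V(k) = (1 + k)*(-43 + k) (V(k) = (k + (2*k)/((2*k)))*(-43 + k) = (k + (2*k)*(1/(2*k)))*(-43 + k) = (k + 1)*(-43 + k) = (1 + k)*(-43 + k))
E = 5/96 (E = -25/(-43 + 19**2 - 42*19) = -25/(-43 + 361 - 798) = -25/(-480) = -25*(-1/480) = 5/96 ≈ 0.052083)
202168 + E = 202168 + 5/96 = 19408133/96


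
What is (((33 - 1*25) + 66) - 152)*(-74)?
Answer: 5772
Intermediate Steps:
(((33 - 1*25) + 66) - 152)*(-74) = (((33 - 25) + 66) - 152)*(-74) = ((8 + 66) - 152)*(-74) = (74 - 152)*(-74) = -78*(-74) = 5772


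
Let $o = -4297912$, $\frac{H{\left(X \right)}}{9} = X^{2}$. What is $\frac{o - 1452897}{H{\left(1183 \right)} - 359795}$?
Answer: $- \frac{5750809}{12235606} \approx -0.47001$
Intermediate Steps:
$H{\left(X \right)} = 9 X^{2}$
$\frac{o - 1452897}{H{\left(1183 \right)} - 359795} = \frac{-4297912 - 1452897}{9 \cdot 1183^{2} - 359795} = - \frac{5750809}{9 \cdot 1399489 - 359795} = - \frac{5750809}{12595401 - 359795} = - \frac{5750809}{12235606}$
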